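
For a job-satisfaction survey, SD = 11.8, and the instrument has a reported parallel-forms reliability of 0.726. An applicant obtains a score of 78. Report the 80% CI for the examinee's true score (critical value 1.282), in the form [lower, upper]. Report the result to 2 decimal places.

SEM = 11.8000·√(1 − 0.7260) ≈ 6.1767
Half-width = 1.282·6.1767 ≈ 7.9185
80% CI: 78 ± 7.9185 = [70.0815, 85.9185]

[70.08, 85.92]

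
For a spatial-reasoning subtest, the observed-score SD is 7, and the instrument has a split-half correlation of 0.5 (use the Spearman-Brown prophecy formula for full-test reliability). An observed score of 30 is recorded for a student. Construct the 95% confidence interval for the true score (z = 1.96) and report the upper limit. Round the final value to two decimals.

37.92

Spearman-Brown: r = 2(0.5) / (1 + 0.5) = 1.0000 / 1.5000 ≈ 0.6667
SEM = 7.0000·√(1 − 0.6667) ≈ 4.0415
Half-width = 1.96·4.0415 ≈ 7.9212
Upper limit = 30 + 7.9212 ≈ 37.9212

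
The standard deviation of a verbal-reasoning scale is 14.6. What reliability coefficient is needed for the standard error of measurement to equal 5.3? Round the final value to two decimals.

0.87

r = 1 − (SEM / SD)² = 1 − (5.300 / 14.6)² ≈ 1 − 0.132 ≈ 0.868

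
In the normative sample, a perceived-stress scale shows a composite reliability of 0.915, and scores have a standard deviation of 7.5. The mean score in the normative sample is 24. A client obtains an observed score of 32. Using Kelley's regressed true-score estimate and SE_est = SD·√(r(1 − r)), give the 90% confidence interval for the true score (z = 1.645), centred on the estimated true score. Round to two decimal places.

[27.88, 34.76]

T̂ = r·X + (1 − r)·M = 0.915×32 + 0.085×24 = 29.280 + 2.040 ≈ 31.320
SE_est = 7.500×√(0.915×0.085) ≈ 2.092
CI = 31.320 ± 1.645 × 2.092 → [27.879, 34.761]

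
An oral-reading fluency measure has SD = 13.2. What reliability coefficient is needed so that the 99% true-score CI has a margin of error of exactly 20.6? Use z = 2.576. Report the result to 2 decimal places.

0.63

SEM needed = half-width / z = 20.6/2.576 ≈ 7.997
Required reliability = 1 − (SEM/SD)² = 1 − 0.367 ≈ 0.633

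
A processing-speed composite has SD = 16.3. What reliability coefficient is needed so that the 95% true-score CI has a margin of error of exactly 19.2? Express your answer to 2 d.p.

0.64

SEM needed = half-width / z = 19.2/1.96 ≈ 9.7959
r = 1 − (9.7959/16.3)² ≈ 1 − 0.3612 ≈ 0.6388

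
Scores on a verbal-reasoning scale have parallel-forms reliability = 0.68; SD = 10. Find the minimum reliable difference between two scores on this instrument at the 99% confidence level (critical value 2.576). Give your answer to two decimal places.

20.61

SEM = 10.0000 · √(1 − 0.6800) = 10.0000 · √0.3200 ≈ 10.0000 · 0.5657 ≈ 5.6569
SE_diff = SEM · √2 ≈ 5.6569 · 1.4142 ≈ 8.0000
Minimum reliable difference = 2.576 · SE_diff ≈ 2.576 · 8.0000 ≈ 20.6080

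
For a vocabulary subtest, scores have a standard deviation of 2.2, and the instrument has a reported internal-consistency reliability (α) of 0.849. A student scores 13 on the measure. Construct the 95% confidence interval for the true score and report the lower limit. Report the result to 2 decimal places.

11.32

The standard error of measurement is 2.20000·√(1 − 0.84900) ≈ 2.20000·0.38859 ≈ 0.85489.
Margin = 1.96 · 0.85489 ≈ 1.67559
Lower limit = 13 − 1.67559 ≈ 11.32441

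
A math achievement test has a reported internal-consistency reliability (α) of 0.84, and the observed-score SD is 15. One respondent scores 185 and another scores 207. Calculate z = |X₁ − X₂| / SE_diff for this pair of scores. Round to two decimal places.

SEM = 15.0000 · √(1 − 0.8400) = 15.0000 · √0.1600 ≈ 15.0000 · 0.4000 ≈ 6.0000
SE_diff = SEM · √2 ≈ 6.0000 · 1.4142 ≈ 8.4853
z = |185 − 207| / 8.4853 = 22 / 8.4853 ≈ 2.5927

2.59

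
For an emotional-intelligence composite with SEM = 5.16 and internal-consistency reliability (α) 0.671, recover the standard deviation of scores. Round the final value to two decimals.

9.00

SD = 5.16 / √(1 − 0.671) ≈ 8.99605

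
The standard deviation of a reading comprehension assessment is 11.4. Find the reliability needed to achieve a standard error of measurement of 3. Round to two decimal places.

0.93

r = 1 − (3.0000/11.4)² ≃ 1 − 0.0693 ≃ 0.9307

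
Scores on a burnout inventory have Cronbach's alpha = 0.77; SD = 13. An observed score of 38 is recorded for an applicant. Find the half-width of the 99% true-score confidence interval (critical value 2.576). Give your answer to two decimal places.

16.06

SEM = 13.0000·√(1 − 0.7700) ≈ 6.2346
Margin = 2.576 · 6.2346 ≈ 16.0603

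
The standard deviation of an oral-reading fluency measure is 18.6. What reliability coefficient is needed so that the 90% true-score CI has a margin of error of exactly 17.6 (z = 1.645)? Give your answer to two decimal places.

Required SEM = 17.6 / 1.645 ≃ 10.69909
r = 1 − (SEM / SD)² = 1 − (10.69909 / 18.6)² ≃ 1 − 0.33088 ≃ 0.66912

0.67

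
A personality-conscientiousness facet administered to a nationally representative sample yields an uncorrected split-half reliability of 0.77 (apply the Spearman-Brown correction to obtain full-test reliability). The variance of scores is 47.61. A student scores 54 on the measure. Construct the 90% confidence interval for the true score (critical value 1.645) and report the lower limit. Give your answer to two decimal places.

SD = √47.61 = 6.900
r_full = 2·0.77 / (1 + 0.77) ≈ 0.870
SEM = 6.900*√(1 − 0.870) ≈ 2.487
Half-width = 1.645*2.487 ≈ 4.092
Lower limit = 54 − 4.092 ≈ 49.908

49.91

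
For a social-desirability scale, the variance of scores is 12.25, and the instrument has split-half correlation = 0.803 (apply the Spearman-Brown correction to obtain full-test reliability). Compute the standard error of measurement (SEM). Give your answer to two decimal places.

SD = √12.25 = 3.500
Full-length reliability (Spearman-Brown) = 2(0.803)/(1+0.803) ≈ 0.891
SEM = 3.500×√(1 − 0.891) ≈ 1.157

1.16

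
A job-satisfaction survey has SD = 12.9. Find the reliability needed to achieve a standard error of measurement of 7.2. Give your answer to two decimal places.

r = 1 − (SEM / SD)² = 1 − (7.200 / 12.9)² ≃ 1 − 0.312 ≃ 0.688

0.69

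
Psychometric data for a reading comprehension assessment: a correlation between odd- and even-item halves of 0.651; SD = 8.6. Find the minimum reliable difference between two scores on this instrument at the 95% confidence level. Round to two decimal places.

10.96

Spearman-Brown: r = 2(0.651) / (1 + 0.651) = 1.30200 / 1.65100 ≃ 0.78861
SEM = 8.60000 × √(1 − 0.78861) = 8.60000 × √0.21139 ≃ 8.60000 × 0.45977 ≃ 3.95401
Standard error of the difference = 3.95401·√2 ≃ 5.59181
Minimum reliable difference = 1.96 × SE_diff ≃ 1.96 × 5.59181 ≃ 10.95995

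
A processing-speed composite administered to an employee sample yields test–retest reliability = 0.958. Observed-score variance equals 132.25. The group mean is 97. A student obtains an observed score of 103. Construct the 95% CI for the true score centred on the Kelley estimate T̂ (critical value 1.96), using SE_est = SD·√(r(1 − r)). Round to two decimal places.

[98.23, 107.27]

SD = √132.25 ≃ 11.50000
T̂ = 0.95800(103) + 0.04200(97) ≃ 102.74800
SE_est = 11.50000·√[r(1 − r)] ≃ 2.30678
CI = 102.74800 ± 1.96 * 2.30678 → [98.22672, 107.26928]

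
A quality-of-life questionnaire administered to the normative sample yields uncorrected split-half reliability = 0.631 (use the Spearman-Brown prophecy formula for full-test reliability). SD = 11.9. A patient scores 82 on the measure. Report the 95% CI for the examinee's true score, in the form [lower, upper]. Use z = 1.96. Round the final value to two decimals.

Full-length reliability (Spearman-Brown) = 2(0.631)/(1+0.631) ≈ 0.7738
SEM = 11.9000·√(1 − 0.7738) ≈ 5.6602
Margin = 1.96 · 5.6602 ≈ 11.0940
Interval: (70.9060, 93.0940)

[70.91, 93.09]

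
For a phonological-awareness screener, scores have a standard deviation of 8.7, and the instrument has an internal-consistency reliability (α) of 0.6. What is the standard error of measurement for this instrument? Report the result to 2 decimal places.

5.50

SEM = 8.70000 * √(1 − 0.60000) = 8.70000 * √0.40000 ≈ 8.70000 * 0.63246 ≈ 5.50236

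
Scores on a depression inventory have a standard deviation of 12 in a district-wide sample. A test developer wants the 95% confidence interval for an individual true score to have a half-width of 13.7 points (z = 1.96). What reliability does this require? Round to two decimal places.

0.66

SEM needed = half-width / z = 13.7/1.96 ≈ 6.990
Required reliability = 1 − (SEM/SD)² = 1 − 0.339 ≈ 0.661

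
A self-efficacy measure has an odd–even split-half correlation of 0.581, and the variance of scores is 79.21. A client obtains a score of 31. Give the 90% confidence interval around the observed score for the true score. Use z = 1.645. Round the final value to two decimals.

[23.46, 38.54]

σ = 79.21^(1/2) = 8.900
Full-length reliability (Spearman-Brown) = 2(0.581)/(1+0.581) ≈ 0.735
SEM = 8.900*√(1 − 0.735) ≈ 4.582
Margin = 1.645 * 4.582 ≈ 7.537
CI = 31 ± 7.537 → [23.463, 38.537]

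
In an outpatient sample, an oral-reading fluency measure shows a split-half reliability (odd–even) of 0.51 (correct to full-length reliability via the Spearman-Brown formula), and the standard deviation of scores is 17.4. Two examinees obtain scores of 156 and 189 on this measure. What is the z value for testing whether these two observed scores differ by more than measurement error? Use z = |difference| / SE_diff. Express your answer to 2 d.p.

Full-length reliability (Spearman-Brown) = 2(0.51)/(1+0.51) ≃ 0.67550
SEM = 17.40000 × √(1 − 0.67550) = 17.40000 × √0.32450 ≃ 17.40000 × 0.56965 ≃ 9.91194
SE_diff = √2 × SEM ≃ 14.01760
z = 33 / 14.01760 ≃ 2.35418

2.35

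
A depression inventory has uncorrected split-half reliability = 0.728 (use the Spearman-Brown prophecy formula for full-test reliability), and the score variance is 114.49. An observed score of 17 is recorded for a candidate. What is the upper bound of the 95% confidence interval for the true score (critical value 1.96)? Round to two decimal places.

σ = 114.49^(1/2) = 10.70000
Full-length reliability (Spearman-Brown) = 2(0.728)/(1+0.728) ≈ 0.84259
SEM = 10.70000 * √(1 − 0.84259) = 10.70000 * √0.15741 ≈ 10.70000 * 0.39675 ≈ 4.24518
1.96 * SEM ≈ 8.32056
Upper limit = 17 + 8.32056 ≈ 25.32056

25.32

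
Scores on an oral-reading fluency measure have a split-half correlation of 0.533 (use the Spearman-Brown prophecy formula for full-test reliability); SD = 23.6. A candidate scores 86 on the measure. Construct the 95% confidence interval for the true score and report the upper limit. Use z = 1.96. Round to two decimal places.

111.53

Full-length reliability (Spearman-Brown) = 2(0.533)/(1+0.533) ≃ 0.69537
SEM = 23.60000 * √(1 − 0.69537) = 23.60000 * √0.30463 ≃ 23.60000 * 0.55193 ≃ 13.02565
Half-width = 1.96*13.02565 ≃ 25.53027
Upper limit = 86 + 25.53027 ≃ 111.53027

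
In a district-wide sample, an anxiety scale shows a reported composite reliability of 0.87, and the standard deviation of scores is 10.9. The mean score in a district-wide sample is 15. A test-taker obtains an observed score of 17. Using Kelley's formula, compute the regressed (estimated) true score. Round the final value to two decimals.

16.74

T̂ = r·X + (1 − r)·M = 0.8700×17 + 0.1300×15 = 14.7900 + 1.9500 ≈ 16.7400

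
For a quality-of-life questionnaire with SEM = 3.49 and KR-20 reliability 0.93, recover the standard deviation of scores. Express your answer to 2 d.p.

13.19

σ = SEM·(1 − r)^(−1/2) ≈ 3.49×3.77964 ≈ 13.19096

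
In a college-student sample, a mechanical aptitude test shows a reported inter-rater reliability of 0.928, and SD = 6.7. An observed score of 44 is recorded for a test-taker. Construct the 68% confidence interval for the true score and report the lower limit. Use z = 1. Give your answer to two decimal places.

42.20

SEM = 6.700·√(1 − 0.928) ≈ 1.798
Margin = 1 · 1.798 ≈ 1.798
Lower limit = 44 − 1.798 ≈ 42.202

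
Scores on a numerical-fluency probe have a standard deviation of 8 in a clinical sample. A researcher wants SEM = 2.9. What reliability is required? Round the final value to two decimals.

0.87

Required reliability = 1 − (SEM/SD)² = 1 − 0.13141 ≈ 0.86859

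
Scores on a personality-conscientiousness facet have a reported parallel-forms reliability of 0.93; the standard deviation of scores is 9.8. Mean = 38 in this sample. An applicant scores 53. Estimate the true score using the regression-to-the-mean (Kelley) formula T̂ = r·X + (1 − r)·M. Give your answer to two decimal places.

Estimated true score = 0.9300*53 + (1 − 0.9300)*38 ≈ 51.9500

51.95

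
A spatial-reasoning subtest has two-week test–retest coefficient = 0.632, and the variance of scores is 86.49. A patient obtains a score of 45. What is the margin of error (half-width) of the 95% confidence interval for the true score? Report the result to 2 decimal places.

11.06

SD = √86.49 ≈ 9.300
SEM = 9.300 * √(1 − 0.632) = 9.300 * √0.368 ≈ 9.300 * 0.607 ≈ 5.642
Half-width = 1.96*5.642 ≈ 11.058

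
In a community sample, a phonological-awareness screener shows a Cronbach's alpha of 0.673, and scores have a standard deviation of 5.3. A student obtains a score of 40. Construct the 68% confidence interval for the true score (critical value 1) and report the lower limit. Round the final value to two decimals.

36.97

SEM = 5.30000 · √(1 − 0.67300) = 5.30000 · √0.32700 ≈ 5.30000 · 0.57184 ≈ 3.03075
Half-width = 1·3.03075 ≈ 3.03075
Lower bound: 40 − 3.03075 = 36.96925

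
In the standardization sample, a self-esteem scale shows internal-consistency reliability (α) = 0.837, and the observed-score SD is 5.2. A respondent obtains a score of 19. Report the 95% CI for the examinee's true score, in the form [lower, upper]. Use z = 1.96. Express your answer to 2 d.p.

[14.89, 23.11]

SEM = 5.2000 · √(1 − 0.8370) = 5.2000 · √0.1630 ≃ 5.2000 · 0.4037 ≃ 2.0994
Margin = 1.96 · 2.0994 ≃ 4.1148
CI = 19 ± 4.1148 → [14.8852, 23.1148]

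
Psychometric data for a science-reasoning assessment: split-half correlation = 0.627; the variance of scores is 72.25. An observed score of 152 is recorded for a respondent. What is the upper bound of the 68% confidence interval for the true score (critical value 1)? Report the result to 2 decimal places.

σ = 72.25^(1/2) = 8.5000
Spearman-Brown: r = 2(0.627) / (1 + 0.627) = 1.2540 / 1.6270 ≃ 0.7707
The standard error of measurement is 8.5000*√(1 − 0.7707) ≃ 8.5000*0.4788 ≃ 4.0699.
Half-width = 1*4.0699 ≃ 4.0699
Upper limit = 152 + 4.0699 ≃ 156.0699

156.07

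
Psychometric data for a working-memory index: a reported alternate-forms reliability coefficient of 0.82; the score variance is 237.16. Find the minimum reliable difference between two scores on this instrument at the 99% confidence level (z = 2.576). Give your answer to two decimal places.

23.80

SD = √237.16 ≃ 15.4000
SEM = 15.4000×√(1 − 0.8200) ≃ 6.5337
SE_diff = SEM × √2 ≃ 6.5337 × 1.4142 ≃ 9.2400
Smallest detectable difference = 2.576×9.2400 ≃ 23.8022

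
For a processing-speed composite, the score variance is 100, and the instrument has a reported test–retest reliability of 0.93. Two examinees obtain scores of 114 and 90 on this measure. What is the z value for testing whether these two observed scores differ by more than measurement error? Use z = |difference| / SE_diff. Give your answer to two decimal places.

6.41

σ = 100^(1/2) = 10.0000
The standard error of measurement is 10.0000*√(1 − 0.9300) ≈ 10.0000*0.2646 ≈ 2.6458.
SE_diff = SEM * √2 ≈ 2.6458 * 1.4142 ≈ 3.7417
z = 24 / 3.7417 ≈ 6.4143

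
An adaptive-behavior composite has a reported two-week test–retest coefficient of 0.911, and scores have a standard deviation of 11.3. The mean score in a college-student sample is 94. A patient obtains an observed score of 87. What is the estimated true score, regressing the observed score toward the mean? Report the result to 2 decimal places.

T̂ = 0.911(87) + 0.089(94) ≈ 87.623

87.62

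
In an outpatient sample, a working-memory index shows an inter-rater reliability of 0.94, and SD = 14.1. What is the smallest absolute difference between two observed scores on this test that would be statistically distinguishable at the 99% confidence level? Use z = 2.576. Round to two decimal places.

12.58

SEM = 14.100 × √(1 − 0.940) = 14.100 × √0.060 ≃ 14.100 × 0.245 ≃ 3.454
SE_diff = √2 × SEM ≃ 4.884
Smallest detectable difference = 2.576×4.884 ≃ 12.582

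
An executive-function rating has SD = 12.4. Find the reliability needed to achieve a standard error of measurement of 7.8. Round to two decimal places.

r = 1 − (SEM / SD)² = 1 − (7.800 / 12.4)² ≈ 1 − 0.396 ≈ 0.604

0.60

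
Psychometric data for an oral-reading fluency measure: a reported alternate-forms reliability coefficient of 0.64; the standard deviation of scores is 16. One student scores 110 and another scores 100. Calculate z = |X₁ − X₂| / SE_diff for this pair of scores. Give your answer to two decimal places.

SEM = 16.000 × √(1 − 0.640) = 16.000 × √0.360 ≃ 16.000 × 0.600 ≃ 9.600
SE_diff = √2 × SEM ≃ 13.576
z = |110 − 100| / 13.576 = 10 / 13.576 ≃ 0.737

0.74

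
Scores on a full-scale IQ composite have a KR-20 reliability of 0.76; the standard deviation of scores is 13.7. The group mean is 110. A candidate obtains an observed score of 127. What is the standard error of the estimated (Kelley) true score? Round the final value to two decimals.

SE_est = SD * √(r(1 − r)) = 13.700 * √0.182 ≈ 13.700 * 0.427 ≈ 5.851

5.85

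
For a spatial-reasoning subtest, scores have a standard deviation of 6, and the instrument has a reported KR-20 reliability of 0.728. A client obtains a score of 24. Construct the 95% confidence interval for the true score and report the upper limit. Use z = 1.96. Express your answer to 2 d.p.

30.13

SEM = 6.0000·√(1 − 0.7280) ≈ 3.1292
Half-width = 1.96·3.1292 ≈ 6.1333
Upper bound: 24 + 6.1333 = 30.1333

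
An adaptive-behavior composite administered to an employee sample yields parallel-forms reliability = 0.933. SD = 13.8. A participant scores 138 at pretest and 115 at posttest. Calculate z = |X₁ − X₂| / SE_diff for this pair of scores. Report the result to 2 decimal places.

4.55

SEM = 13.800 * √(1 − 0.933) = 13.800 * √0.067 ≈ 13.800 * 0.259 ≈ 3.572
SE_diff = SEM * √2 ≈ 3.572 * 1.414 ≈ 5.052
z = |138 − 115| / 5.052 = 23 / 5.052 ≈ 4.553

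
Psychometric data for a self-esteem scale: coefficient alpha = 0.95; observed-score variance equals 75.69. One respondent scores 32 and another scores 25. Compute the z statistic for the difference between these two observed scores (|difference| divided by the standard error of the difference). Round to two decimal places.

σ = 75.69^(1/2) = 8.700
SEM = 8.700×√(1 − 0.950) ≈ 1.945
SE_diff = SEM × √2 ≈ 1.945 × 1.414 ≈ 2.751
z = 7 / 2.751 ≈ 2.544

2.54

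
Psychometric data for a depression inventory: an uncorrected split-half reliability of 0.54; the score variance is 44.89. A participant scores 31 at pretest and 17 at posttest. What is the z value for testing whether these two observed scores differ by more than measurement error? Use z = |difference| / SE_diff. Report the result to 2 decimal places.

σ = 44.89^(1/2) = 6.700
Spearman-Brown: r = 2(0.54) / (1 + 0.54) = 1.080 / 1.540 ≈ 0.701
The standard error of measurement is 6.700×√(1 − 0.701) ≈ 6.700×0.547 ≈ 3.662.
Standard error of the difference = 3.662·√2 ≈ 5.179
z = 14 / 5.179 ≈ 2.703

2.70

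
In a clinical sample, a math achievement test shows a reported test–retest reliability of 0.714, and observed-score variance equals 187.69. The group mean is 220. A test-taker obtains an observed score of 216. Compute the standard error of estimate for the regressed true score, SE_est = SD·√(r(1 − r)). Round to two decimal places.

6.19

SD = √187.69 ≈ 13.700
SE_est = 13.700·√[r(1 − r)] ≈ 6.191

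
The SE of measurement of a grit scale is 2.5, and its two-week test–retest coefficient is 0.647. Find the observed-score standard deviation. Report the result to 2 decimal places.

σ = SEM·(1 − r)^(−1/2) ≈ 2.5×1.683 ≈ 4.208

4.21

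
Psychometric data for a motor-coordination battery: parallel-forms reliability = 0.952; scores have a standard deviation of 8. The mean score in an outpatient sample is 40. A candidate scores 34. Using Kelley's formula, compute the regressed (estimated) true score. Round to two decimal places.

34.29

T̂ = r·X + (1 − r)·M = 0.952×34 + 0.048×40 = 32.368 + 1.920 ≈ 34.288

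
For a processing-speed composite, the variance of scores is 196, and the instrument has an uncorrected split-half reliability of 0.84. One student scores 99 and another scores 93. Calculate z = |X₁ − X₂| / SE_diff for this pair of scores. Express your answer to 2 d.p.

SD = √196 = 14.0000
r_full = 2·0.84 / (1 + 0.84) ≈ 0.9130
SEM = 14.0000*√(1 − 0.9130) ≈ 4.1284
SE_diff = SEM * √2 ≈ 4.1284 * 1.4142 ≈ 5.8384
z = |99 − 93| / 5.8384 = 6 / 5.8384 ≈ 1.0277

1.03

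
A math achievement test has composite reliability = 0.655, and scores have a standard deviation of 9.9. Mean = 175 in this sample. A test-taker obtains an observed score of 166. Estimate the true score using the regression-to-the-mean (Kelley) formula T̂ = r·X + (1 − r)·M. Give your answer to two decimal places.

169.11

T̂ = r·X + (1 − r)·M = 0.6550·166 + 0.3450·175 = 108.7300 + 60.3750 ≃ 169.1050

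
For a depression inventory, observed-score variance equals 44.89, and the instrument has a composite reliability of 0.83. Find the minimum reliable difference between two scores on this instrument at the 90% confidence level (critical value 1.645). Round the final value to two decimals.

6.43

SD = √44.89 = 6.700
The standard error of measurement is 6.700·√(1 − 0.830) ≈ 6.700·0.412 ≈ 2.762.
SE_diff = √2 · SEM ≈ 3.907
Smallest detectable difference = 1.645·3.907 ≈ 6.427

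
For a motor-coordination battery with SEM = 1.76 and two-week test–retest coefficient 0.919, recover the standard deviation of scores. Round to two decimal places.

SD = SEM / √(1 − r) = 1.76 / √0.08100 ≃ 1.76 / 0.28460 ≃ 6.18401

6.18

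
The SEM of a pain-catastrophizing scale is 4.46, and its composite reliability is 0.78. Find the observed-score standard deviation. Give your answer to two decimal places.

SD = 4.46 / √(1 − 0.78) ≈ 9.5088

9.51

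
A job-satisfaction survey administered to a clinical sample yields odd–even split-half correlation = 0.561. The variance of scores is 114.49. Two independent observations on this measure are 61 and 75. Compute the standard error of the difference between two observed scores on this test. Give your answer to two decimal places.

8.02

SD = √114.49 = 10.7000
r_full = 2·0.561 / (1 + 0.561) ≈ 0.7188
SEM = 10.7000 × √(1 − 0.7188) = 10.7000 × √0.2812 ≈ 10.7000 × 0.5303 ≈ 5.6743
SE_diff = √2 × SEM ≈ 8.0247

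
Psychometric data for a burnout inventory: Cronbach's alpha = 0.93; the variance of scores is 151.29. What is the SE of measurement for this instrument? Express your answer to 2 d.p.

σ = 151.29^(1/2) = 12.3000
SEM = 12.3000·√(1 − 0.9300) ≈ 3.2543

3.25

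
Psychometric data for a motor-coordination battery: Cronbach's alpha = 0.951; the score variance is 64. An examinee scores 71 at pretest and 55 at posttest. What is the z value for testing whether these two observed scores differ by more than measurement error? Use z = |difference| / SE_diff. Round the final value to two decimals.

σ = 64^(1/2) = 8.000
SEM = 8.000 * √(1 − 0.951) = 8.000 * √0.049 ≈ 8.000 * 0.221 ≈ 1.771
SE_diff = SEM * √2 ≈ 1.771 * 1.414 ≈ 2.504
z = |71 − 55| / 2.504 = 16 / 2.504 ≈ 6.389

6.39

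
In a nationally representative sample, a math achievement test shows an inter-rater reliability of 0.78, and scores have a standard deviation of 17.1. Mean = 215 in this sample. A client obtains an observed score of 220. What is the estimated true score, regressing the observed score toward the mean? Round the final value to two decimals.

218.90

Estimated true score = 0.780*220 + (1 − 0.780)*215 ≃ 218.900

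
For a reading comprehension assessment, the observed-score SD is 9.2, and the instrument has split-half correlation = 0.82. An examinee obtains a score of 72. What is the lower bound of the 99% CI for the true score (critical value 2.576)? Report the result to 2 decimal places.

Full-length reliability (Spearman-Brown) = 2(0.82)/(1+0.82) ≃ 0.9011
The standard error of measurement is 9.2000·√(1 − 0.9011) ≃ 9.2000·0.3145 ≃ 2.8933.
Half-width = 2.576·2.8933 ≃ 7.4531
Lower bound: 72 − 7.4531 = 64.5469

64.55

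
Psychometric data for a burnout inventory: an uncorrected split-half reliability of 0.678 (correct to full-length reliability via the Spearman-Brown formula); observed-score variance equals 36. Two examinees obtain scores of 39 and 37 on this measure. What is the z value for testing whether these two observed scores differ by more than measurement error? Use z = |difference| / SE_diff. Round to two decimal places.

0.54

SD = √36 = 6.000
r_full = 2·0.678 / (1 + 0.678) ≈ 0.808
SEM = 6.000 · √(1 − 0.808) = 6.000 · √0.192 ≈ 6.000 · 0.438 ≈ 2.628
SE_diff = √2 · SEM ≈ 3.717
z = 2 / 3.717 ≈ 0.538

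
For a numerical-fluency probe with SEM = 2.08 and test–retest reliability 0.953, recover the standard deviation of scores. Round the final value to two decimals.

9.59

σ = SEM·(1 − r)^(−1/2) ≈ 2.08*4.6127 ≈ 9.5943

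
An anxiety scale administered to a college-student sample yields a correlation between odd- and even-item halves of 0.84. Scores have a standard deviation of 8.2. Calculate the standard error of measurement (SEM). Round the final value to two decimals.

2.42

r_full = 2·0.84 / (1 + 0.84) ≈ 0.9130
The standard error of measurement is 8.2000*√(1 − 0.9130) ≈ 8.2000*0.2949 ≈ 2.4180.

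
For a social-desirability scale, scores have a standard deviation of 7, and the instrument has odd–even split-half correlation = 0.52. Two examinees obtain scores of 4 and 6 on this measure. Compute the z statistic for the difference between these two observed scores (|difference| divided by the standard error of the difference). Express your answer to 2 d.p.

r_full = 2·0.52 / (1 + 0.52) ≈ 0.6842
SEM = 7.0000·√(1 − 0.6842) ≈ 3.9337
SE_diff = √2 · SEM ≈ 5.5630
z = 2 / 5.5630 ≈ 0.3595

0.36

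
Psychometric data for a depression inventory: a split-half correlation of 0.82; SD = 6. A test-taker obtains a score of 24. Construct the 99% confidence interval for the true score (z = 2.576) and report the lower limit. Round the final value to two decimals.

19.14

Full-length reliability (Spearman-Brown) = 2(0.82)/(1+0.82) ≈ 0.901
SEM = 6.000 * √(1 − 0.901) = 6.000 * √0.099 ≈ 6.000 * 0.314 ≈ 1.887
2.576 * SEM ≈ 4.861
Lower limit = 24 − 4.861 ≈ 19.139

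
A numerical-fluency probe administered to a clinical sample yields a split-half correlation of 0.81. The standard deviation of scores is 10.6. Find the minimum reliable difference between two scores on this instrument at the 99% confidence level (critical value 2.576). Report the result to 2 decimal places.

r_full = 2·0.81 / (1 + 0.81) ≈ 0.89503
SEM = 10.60000 × √(1 − 0.89503) = 10.60000 × √0.10497 ≈ 10.60000 × 0.32399 ≈ 3.43434
SE_diff = √2 × SEM ≈ 4.85689
Minimum reliable difference = 2.576 × SE_diff ≈ 2.576 × 4.85689 ≈ 12.51135

12.51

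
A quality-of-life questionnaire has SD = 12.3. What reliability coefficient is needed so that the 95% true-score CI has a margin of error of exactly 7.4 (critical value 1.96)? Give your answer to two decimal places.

SEM needed = half-width / z = 7.4/1.96 ≈ 3.776
r = 1 − (3.776/12.3)² ≈ 1 − 0.094 ≈ 0.906

0.91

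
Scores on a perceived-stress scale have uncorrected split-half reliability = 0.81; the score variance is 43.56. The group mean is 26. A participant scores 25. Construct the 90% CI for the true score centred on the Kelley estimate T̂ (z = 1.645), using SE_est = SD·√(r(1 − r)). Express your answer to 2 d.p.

σ = 43.56^(1/2) = 6.6000
r_full = 2·0.81 / (1 + 0.81) ≈ 0.8950
T̂ = 0.8950(25) + 0.1050(26) ≈ 25.1050
SE_est = 6.6000·√[r(1 − r)] ≈ 2.0230
CI = 25.1050 ± 1.645 · 2.0230 → [21.7771, 28.4328]

[21.78, 28.43]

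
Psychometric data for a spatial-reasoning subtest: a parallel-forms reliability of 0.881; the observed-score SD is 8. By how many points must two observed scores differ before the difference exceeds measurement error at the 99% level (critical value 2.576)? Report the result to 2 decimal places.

SEM = 8.000 * √(1 − 0.881) = 8.000 * √0.119 ≃ 8.000 * 0.345 ≃ 2.760
Standard error of the difference = 2.760·√2 ≃ 3.903
Smallest detectable difference = 2.576*3.903 ≃ 10.054

10.05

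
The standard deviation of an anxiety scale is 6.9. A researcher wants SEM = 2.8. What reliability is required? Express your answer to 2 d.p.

0.84

r = 1 − (2.8000/6.9)² ≈ 1 − 0.1647 ≈ 0.8353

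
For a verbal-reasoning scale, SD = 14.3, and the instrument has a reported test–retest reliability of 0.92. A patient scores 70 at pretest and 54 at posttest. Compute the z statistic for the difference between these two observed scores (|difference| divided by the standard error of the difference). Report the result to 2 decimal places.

2.80

The standard error of measurement is 14.30000*√(1 − 0.92000) ≈ 14.30000*0.28284 ≈ 4.04465.
SE_diff = SEM * √2 ≈ 4.04465 * 1.41421 ≈ 5.72000
z = 16 / 5.72000 ≈ 2.79720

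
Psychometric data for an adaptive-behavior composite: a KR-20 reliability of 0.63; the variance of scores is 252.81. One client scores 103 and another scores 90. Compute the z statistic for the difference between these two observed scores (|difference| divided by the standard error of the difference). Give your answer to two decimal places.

0.95

SD = √252.81 = 15.90000
The standard error of measurement is 15.90000·√(1 − 0.63000) ≈ 15.90000·0.60828 ≈ 9.67159.
SE_diff = √2 · SEM ≈ 13.67770
z = |103 − 90| / 13.67770 = 13 / 13.67770 ≈ 0.95045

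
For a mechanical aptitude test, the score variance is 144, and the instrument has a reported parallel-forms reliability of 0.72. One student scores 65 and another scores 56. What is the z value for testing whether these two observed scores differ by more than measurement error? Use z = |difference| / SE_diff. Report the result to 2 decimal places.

1.00

σ = 144^(1/2) = 12.000
SEM = 12.000 · √(1 − 0.720) = 12.000 · √0.280 ≈ 12.000 · 0.529 ≈ 6.350
Standard error of the difference = 6.350·√2 ≈ 8.980
z = 9 / 8.980 ≈ 1.002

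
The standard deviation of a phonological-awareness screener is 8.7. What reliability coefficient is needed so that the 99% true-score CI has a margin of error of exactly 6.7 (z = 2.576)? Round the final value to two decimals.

SEM needed = half-width / z = 6.7/2.576 ≃ 2.6009
r = 1 − (SEM / SD)² = 1 − (2.6009 / 8.7)² ≃ 1 − 0.0894 ≃ 0.9106

0.91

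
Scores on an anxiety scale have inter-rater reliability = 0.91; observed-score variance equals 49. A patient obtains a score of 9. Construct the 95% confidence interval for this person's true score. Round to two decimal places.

σ = 49^(1/2) = 7.000
SEM = 7.000 · √(1 − 0.910) = 7.000 · √0.090 ≈ 7.000 · 0.300 ≈ 2.100
Margin = 1.96 · 2.100 ≈ 4.116
95% CI: 9 ± 4.116 = [4.884, 13.116]

[4.88, 13.12]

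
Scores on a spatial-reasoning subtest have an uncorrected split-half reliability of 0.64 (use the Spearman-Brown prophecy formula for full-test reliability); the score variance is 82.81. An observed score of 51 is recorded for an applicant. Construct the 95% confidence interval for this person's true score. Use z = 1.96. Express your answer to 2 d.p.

σ = 82.81^(1/2) = 9.10000
Full-length reliability (Spearman-Brown) = 2(0.64)/(1+0.64) ≈ 0.78049
The standard error of measurement is 9.10000*√(1 − 0.78049) ≈ 9.10000*0.46852 ≈ 4.26354.
1.96 * SEM ≈ 8.35655
Interval: (42.64345, 59.35655)

[42.64, 59.36]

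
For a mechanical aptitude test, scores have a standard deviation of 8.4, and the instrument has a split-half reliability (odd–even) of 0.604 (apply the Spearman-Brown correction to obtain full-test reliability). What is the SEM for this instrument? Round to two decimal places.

Full-length reliability (Spearman-Brown) = 2(0.604)/(1+0.604) ≈ 0.75312
SEM = 8.40000 × √(1 − 0.75312) = 8.40000 × √0.24688 ≈ 8.40000 × 0.49687 ≈ 4.17373

4.17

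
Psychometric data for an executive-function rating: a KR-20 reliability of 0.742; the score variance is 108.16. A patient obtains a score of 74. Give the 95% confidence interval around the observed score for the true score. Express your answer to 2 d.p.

[63.65, 84.35]

SD = √108.16 = 10.400
SEM = 10.400 × √(1 − 0.742) = 10.400 × √0.258 ≈ 10.400 × 0.508 ≈ 5.283
1.96 × SEM ≈ 10.354
Interval: (63.646, 84.354)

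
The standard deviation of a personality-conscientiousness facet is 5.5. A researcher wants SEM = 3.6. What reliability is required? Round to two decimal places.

Required reliability = 1 − (SEM/SD)² = 1 − 0.4284 ≃ 0.5716

0.57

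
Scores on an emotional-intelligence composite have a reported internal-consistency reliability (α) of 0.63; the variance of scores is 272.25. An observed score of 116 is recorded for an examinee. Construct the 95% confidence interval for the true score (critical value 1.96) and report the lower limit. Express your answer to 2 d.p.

SD = √272.25 = 16.5000
SEM = 16.5000 * √(1 − 0.6300) = 16.5000 * √0.3700 ≈ 16.5000 * 0.6083 ≈ 10.0366
Half-width = 1.96*10.0366 ≈ 19.6717
Lower limit = 116 − 19.6717 ≈ 96.3283

96.33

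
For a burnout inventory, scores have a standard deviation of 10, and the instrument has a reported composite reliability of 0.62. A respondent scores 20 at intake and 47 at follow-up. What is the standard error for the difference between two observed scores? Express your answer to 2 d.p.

8.72

SEM = 10.000·√(1 − 0.620) ≈ 6.164
Standard error of the difference = 6.164·√2 ≈ 8.718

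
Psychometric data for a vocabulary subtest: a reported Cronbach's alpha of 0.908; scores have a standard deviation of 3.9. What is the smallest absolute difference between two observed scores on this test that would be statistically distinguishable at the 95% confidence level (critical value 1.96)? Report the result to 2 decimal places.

The standard error of measurement is 3.900·√(1 − 0.908) ≈ 3.900·0.303 ≈ 1.183.
SE_diff = √2 · SEM ≈ 1.673
Smallest detectable difference = 1.96·1.673 ≈ 3.279

3.28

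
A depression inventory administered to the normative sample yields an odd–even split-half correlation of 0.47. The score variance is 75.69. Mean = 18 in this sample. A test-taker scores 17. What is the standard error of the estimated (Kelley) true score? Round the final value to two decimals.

σ = 75.69^(1/2) = 8.700
Full-length reliability (Spearman-Brown) = 2(0.47)/(1+0.47) ≈ 0.639
SE_est = SD · √(r(1 − r)) = 8.700 · √0.231 ≈ 8.700 · 0.480 ≈ 4.177

4.18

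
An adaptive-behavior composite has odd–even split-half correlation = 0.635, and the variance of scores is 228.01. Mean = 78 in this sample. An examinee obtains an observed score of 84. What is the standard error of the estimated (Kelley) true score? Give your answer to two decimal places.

SD = √228.01 = 15.1000
Spearman-Brown: r = 2(0.635) / (1 + 0.635) = 1.2700 / 1.6350 ≃ 0.7768
SE_est = SD · √(r(1 − r)) = 15.1000 · √0.1734 ≃ 15.1000 · 0.4164 ≃ 6.2879

6.29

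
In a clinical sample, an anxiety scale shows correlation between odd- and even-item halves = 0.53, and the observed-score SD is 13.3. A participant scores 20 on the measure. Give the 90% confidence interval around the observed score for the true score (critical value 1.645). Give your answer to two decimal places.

r_full = 2·0.53 / (1 + 0.53) ≈ 0.6928
SEM = 13.3000 × √(1 − 0.6928) = 13.3000 × √0.3072 ≈ 13.3000 × 0.5542 ≈ 7.3715
1.645 × SEM ≈ 12.1261
CI = 20 ± 12.1261 → [7.8739, 32.1261]

[7.87, 32.13]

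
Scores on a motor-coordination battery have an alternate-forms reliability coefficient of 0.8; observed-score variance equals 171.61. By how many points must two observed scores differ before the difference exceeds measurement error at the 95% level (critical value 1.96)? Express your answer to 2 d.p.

16.24

σ = 171.61^(1/2) = 13.1000
SEM = 13.1000*√(1 − 0.8000) ≈ 5.8585
Standard error of the difference = 5.8585·√2 ≈ 8.2852
Minimum reliable difference = 1.96 * SE_diff ≈ 1.96 * 8.2852 ≈ 16.2389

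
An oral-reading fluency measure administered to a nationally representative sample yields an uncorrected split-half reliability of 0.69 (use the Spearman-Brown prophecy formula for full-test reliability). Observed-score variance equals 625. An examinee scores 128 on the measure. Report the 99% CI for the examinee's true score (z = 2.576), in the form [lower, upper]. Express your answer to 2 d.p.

σ = 625^(1/2) = 25.000
Spearman-Brown: r = 2(0.69) / (1 + 0.69) = 1.380 / 1.690 ≈ 0.817
SEM = 25.000×√(1 − 0.817) ≈ 10.707
Margin = 2.576 × 10.707 ≈ 27.582
99% CI: 128 ± 27.582 = [100.418, 155.582]

[100.42, 155.58]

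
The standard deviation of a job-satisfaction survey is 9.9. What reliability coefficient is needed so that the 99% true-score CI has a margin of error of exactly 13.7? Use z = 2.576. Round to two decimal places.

Required SEM = 13.7 / 2.576 ≈ 5.31832
r = 1 − (SEM / SD)² = 1 − (5.31832 / 9.9)² ≈ 1 − 0.28859 ≈ 0.71141

0.71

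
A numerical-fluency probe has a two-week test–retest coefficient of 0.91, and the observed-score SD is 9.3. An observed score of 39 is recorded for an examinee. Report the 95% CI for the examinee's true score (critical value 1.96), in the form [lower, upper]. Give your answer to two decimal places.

SEM = 9.30000·√(1 − 0.91000) ≈ 2.79000
Margin = 1.96 · 2.79000 ≈ 5.46840
CI = 39 ± 5.46840 → [33.53160, 44.46840]

[33.53, 44.47]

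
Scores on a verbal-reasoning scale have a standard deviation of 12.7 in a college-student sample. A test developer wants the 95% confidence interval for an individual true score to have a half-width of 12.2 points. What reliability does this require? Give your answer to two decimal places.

0.76

Required SEM = 12.2 / 1.96 ≈ 6.22449
Required reliability = 1 − (SEM/SD)² = 1 − 0.24021 ≈ 0.75979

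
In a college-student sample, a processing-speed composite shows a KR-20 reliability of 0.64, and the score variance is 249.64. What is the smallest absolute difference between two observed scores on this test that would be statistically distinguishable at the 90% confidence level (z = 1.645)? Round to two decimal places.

22.05

σ = 249.64^(1/2) = 15.8000
SEM = 15.8000 · √(1 − 0.6400) = 15.8000 · √0.3600 ≈ 15.8000 · 0.6000 ≈ 9.4800
SE_diff = √2 · SEM ≈ 13.4067
Minimum reliable difference = 1.645 · SE_diff ≈ 1.645 · 13.4067 ≈ 22.0541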